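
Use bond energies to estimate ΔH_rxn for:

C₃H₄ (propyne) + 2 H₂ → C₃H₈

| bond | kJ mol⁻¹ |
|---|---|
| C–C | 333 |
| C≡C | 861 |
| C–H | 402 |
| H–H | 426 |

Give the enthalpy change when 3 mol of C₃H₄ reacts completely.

Bonds broken (reactants):
  C≡C: 1 × 861 = 861
  C–C: 1 × 333 = 333
  C–H: 4 × 402 = 1608
  H–H: 2 × 426 = 852
  Σ(broken) = 3654 kJ
Bonds formed (products):
  C–C: 2 × 333 = 666
  C–H: 8 × 402 = 3216
  Σ(formed) = 3882 kJ
ΔH = Σ(broken) − Σ(formed) = 3654 − 3882 = −228 kJ
For 3× the reaction as written: 3 × (−228) = −684 kJ

ΔH = −684 kJ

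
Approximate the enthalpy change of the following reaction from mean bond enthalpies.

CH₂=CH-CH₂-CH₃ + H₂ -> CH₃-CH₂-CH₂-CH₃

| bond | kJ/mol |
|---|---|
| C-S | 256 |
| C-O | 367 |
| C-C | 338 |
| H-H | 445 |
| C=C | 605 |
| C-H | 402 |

Bonds broken (reactants):
  C-C: 2 × 338 = 676
  C-H: 8 × 402 = 3216
  C=C: 1 × 605 = 605
  H-H: 1 × 445 = 445
  Σ(broken) = 4942 kJ
Bonds formed (products):
  C-C: 3 × 338 = 1014
  C-H: 10 × 402 = 4020
  Σ(formed) = 5034 kJ
ΔH = Σ(broken) − Σ(formed) = 4942 − 5034 = −92 kJ

ΔH ≈ −92 kJ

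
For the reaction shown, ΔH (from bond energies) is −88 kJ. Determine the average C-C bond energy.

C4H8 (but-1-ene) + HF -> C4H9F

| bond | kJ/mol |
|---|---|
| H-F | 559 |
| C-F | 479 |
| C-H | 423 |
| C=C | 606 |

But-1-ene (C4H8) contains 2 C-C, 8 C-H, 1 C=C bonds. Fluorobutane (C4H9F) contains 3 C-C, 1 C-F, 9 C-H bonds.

Let D be the C-C bond energy.
Σ(broken) = 2×D + 8×423 + 1×606 + 1×559 = 4549 + 2D
Σ(formed) = 3×D + 1×479 + 9×423 = 4286 + 3D
ΔH = Σ(broken) − Σ(formed) = (4549 + 2D) − (4286 + 3D) = +263 − D
Setting this equal to −88 kJ gives D = 351 kJ/mol.

D(C-C) ≈ 351 kJ/mol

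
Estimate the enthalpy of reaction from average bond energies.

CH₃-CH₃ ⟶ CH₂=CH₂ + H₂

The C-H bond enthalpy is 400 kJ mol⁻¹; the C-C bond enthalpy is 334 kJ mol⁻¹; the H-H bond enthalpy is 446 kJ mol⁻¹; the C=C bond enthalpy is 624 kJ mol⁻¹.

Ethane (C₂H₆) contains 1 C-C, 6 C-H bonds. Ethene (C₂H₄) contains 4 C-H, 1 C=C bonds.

ΔH ≈ +64 kJ

Bonds broken (reactants):
  C-C: 1 × 334 = 334
  C-H: 6 × 400 = 2400
  Σ(broken) = 2734 kJ
Bonds formed (products):
  C-H: 4 × 400 = 1600
  C=C: 1 × 624 = 624
  H-H: 1 × 446 = 446
  Σ(formed) = 2670 kJ
ΔH = Σ(broken) − Σ(formed) = 2734 − 2670 = +64 kJ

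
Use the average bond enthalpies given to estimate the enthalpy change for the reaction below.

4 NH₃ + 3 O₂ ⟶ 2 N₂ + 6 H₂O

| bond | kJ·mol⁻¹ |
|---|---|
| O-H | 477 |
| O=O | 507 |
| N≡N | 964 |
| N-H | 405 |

Bonds broken (reactants):
  N-H: 12 × 405 = 4860
  O=O: 3 × 507 = 1521
  Σ(broken) = 6381 kJ
Bonds formed (products):
  N≡N: 2 × 964 = 1928
  O-H: 12 × 477 = 5724
  Σ(formed) = 7652 kJ
ΔH = Σ(broken) − Σ(formed) = 6381 − 7652 = −1271 kJ

ΔH ≈ −1271 kJ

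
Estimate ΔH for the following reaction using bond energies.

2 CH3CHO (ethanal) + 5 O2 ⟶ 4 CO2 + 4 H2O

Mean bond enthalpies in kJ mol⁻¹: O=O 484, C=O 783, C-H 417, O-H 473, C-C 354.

ΔH ≈ −2018 kJ

Bonds broken (reactants):
  C-C: 2 × 354 = 708
  C-H: 8 × 417 = 3336
  C=O: 2 × 783 = 1566
  O=O: 5 × 484 = 2420
  Σ(broken) = 8030 kJ
Bonds formed (products):
  C=O: 8 × 783 = 6264
  O-H: 8 × 473 = 3784
  Σ(formed) = 10048 kJ
ΔH = Σ(broken) − Σ(formed) = 8030 − 10048 = −2018 kJ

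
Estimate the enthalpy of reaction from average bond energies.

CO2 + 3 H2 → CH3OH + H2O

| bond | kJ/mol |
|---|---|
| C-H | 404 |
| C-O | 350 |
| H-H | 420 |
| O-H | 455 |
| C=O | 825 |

ΔH ≈ −17 kJ

Bonds broken (reactants):
  C=O: 2 × 825 = 1650
  H-H: 3 × 420 = 1260
  Σ(broken) = 2910 kJ
Bonds formed (products):
  C-H: 3 × 404 = 1212
  C-O: 1 × 350 = 350
  O-H: 3 × 455 = 1365
  Σ(formed) = 2927 kJ
ΔH = Σ(broken) − Σ(formed) = 2910 − 2927 = −17 kJ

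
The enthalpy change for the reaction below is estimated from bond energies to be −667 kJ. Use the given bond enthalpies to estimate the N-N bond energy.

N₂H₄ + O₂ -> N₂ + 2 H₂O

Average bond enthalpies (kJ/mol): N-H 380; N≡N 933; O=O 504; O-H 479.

D(N-N) ≈ 158 kJ/mol

Let D be the N-N bond energy.
Σ(broken) = 4×380 + 1×D + 1×504 = 2024 + D
Σ(formed) = 1×933 + 4×479 = 2849
ΔH = Σ(broken) − Σ(formed) = (2024 + D) − (2849) = −825 + D
Setting this equal to −667 kJ gives D = 158 kJ/mol.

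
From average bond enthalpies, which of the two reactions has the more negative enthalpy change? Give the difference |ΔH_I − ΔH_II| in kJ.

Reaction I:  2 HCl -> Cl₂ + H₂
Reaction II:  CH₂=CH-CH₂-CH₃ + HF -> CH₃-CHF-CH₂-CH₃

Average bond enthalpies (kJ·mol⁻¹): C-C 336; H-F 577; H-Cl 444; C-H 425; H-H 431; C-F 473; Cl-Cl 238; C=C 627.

Reaction II, by 249 kJ

Reaction I:
  Bonds broken (reactants):
    H-Cl: 2 × 444 = 888
    Σ(broken) = 888 kJ
  Bonds formed (products):
    Cl-Cl: 1 × 238 = 238
    H-H: 1 × 431 = 431
    Σ(formed) = 669 kJ
  ΔH_I = 888 − 669 = +219 kJ
Reaction II:
  Bonds broken (reactants):
    C-C: 2 × 336 = 672
    C-H: 8 × 425 = 3400
    C=C: 1 × 627 = 627
    H-F: 1 × 577 = 577
    Σ(broken) = 5276 kJ
  Bonds formed (products):
    C-C: 3 × 336 = 1008
    C-F: 1 × 473 = 473
    C-H: 9 × 425 = 3825
    Σ(formed) = 5306 kJ
  ΔH_II = 5276 − 5306 = −30 kJ
ΔH_I − ΔH_II = +249 kJ, so reaction II has the more negative ΔH; |ΔH_I − ΔH_II| = 249 kJ.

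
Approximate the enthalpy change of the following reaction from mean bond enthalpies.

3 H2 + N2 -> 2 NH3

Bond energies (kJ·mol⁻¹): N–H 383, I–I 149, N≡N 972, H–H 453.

ΔH ≈ +33 kJ

Bonds broken (reactants):
  H–H: 3 × 453 = 1359
  N≡N: 1 × 972 = 972
  Σ(broken) = 2331 kJ
Bonds formed (products):
  N–H: 6 × 383 = 2298
  Σ(formed) = 2298 kJ
ΔH = Σ(broken) − Σ(formed) = 2331 − 2298 = +33 kJ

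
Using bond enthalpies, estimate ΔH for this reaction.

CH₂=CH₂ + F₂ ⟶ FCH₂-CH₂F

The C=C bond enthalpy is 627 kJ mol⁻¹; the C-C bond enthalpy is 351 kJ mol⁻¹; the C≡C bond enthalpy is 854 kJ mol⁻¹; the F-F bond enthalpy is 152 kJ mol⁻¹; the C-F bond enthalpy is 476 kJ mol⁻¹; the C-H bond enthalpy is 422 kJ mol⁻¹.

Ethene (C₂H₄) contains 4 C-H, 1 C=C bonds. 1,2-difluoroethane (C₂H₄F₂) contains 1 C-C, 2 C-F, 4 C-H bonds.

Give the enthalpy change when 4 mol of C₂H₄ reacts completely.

ΔH = −2096 kJ

Bonds broken (reactants):
  C-H: 4 × 422 = 1688
  C=C: 1 × 627 = 627
  F-F: 1 × 152 = 152
  Σ(broken) = 2467 kJ
Bonds formed (products):
  C-C: 1 × 351 = 351
  C-F: 2 × 476 = 952
  C-H: 4 × 422 = 1688
  Σ(formed) = 2991 kJ
ΔH = Σ(broken) − Σ(formed) = 2467 − 2991 = −524 kJ
For 4× the reaction as written: 4 × (−524) = −2096 kJ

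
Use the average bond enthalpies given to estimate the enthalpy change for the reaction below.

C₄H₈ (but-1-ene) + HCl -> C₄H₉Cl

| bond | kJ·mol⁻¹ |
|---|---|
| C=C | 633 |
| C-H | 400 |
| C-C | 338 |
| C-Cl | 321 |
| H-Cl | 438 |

Bonds broken (reactants):
  C-C: 2 × 338 = 676
  C-H: 8 × 400 = 3200
  C=C: 1 × 633 = 633
  H-Cl: 1 × 438 = 438
  Σ(broken) = 4947 kJ
Bonds formed (products):
  C-C: 3 × 338 = 1014
  C-Cl: 1 × 321 = 321
  C-H: 9 × 400 = 3600
  Σ(formed) = 4935 kJ
ΔH = Σ(broken) − Σ(formed) = 4947 − 4935 = +12 kJ

ΔH ≈ +12 kJ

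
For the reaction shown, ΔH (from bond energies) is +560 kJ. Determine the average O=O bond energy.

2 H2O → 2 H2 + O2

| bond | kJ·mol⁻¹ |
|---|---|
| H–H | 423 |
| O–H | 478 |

D(O=O) ≈ 506 kJ/mol

Let D be the O=O bond energy.
Σ(broken) = 4×478 = 1912
Σ(formed) = 2×423 + 1×D = 846 + D
ΔH = Σ(broken) − Σ(formed) = (1912) − (846 + D) = +1066 − D
Setting this equal to +560 kJ gives D = 506 kJ/mol.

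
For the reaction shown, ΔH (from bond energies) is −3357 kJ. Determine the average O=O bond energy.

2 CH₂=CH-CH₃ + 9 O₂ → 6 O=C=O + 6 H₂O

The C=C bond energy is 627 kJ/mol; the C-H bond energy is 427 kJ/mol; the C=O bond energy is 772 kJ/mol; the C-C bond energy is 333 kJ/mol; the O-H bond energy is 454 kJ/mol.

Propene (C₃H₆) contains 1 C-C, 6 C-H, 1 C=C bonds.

D(O=O) ≈ 479 kJ/mol

Let D be the O=O bond energy.
Σ(broken) = 2×333 + 12×427 + 2×627 + 9×D = 7044 + 9D
Σ(formed) = 12×772 + 12×454 = 14712
ΔH = Σ(broken) − Σ(formed) = (7044 + 9D) − (14712) = −7668 + 9D
Setting this equal to −3357 kJ gives 9D = 4311, so D = 479 kJ/mol.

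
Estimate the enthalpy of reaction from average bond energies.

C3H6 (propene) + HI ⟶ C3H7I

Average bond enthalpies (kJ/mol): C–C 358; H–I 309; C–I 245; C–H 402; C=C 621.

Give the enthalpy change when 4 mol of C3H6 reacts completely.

Bonds broken (reactants):
  C–C: 1 × 358 = 358
  C–H: 6 × 402 = 2412
  C=C: 1 × 621 = 621
  H–I: 1 × 309 = 309
  Σ(broken) = 3700 kJ
Bonds formed (products):
  C–C: 2 × 358 = 716
  C–H: 7 × 402 = 2814
  C–I: 1 × 245 = 245
  Σ(formed) = 3775 kJ
ΔH = Σ(broken) − Σ(formed) = 3700 − 3775 = −75 kJ
For 4× the reaction as written: 4 × (−75) = −300 kJ

ΔH = −300 kJ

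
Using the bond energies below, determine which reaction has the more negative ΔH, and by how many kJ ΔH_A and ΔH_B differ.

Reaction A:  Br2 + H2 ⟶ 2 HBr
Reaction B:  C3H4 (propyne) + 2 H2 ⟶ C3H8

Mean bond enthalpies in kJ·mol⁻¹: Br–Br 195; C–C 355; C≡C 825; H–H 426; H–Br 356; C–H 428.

Reaction A:
  Bonds broken (reactants):
    Br–Br: 1 × 195 = 195
    H–H: 1 × 426 = 426
    Σ(broken) = 621 kJ
  Bonds formed (products):
    H–Br: 2 × 356 = 712
    Σ(formed) = 712 kJ
  ΔH_A = 621 − 712 = −91 kJ
Reaction B:
  Bonds broken (reactants):
    C≡C: 1 × 825 = 825
    C–C: 1 × 355 = 355
    C–H: 4 × 428 = 1712
    H–H: 2 × 426 = 852
    Σ(broken) = 3744 kJ
  Bonds formed (products):
    C–C: 2 × 355 = 710
    C–H: 8 × 428 = 3424
    Σ(formed) = 4134 kJ
  ΔH_B = 3744 − 4134 = −390 kJ
ΔH_A − ΔH_B = +299 kJ, so reaction B has the more negative ΔH; |ΔH_A − ΔH_B| = 299 kJ.

Reaction B, by 299 kJ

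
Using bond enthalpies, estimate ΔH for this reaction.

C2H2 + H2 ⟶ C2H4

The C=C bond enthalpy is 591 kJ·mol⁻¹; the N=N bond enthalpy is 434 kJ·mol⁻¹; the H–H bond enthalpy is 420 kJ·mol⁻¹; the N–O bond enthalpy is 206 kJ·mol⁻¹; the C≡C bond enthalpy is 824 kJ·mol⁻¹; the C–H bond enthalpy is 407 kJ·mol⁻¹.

Bonds broken (reactants):
  C≡C: 1 × 824 = 824
  C–H: 2 × 407 = 814
  H–H: 1 × 420 = 420
  Σ(broken) = 2058 kJ
Bonds formed (products):
  C–H: 4 × 407 = 1628
  C=C: 1 × 591 = 591
  Σ(formed) = 2219 kJ
ΔH = Σ(broken) − Σ(formed) = 2058 − 2219 = −161 kJ

ΔH ≈ −161 kJ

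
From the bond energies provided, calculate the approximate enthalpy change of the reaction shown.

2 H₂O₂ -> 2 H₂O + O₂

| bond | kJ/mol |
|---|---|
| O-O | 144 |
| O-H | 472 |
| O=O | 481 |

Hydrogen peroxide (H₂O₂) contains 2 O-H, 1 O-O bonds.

ΔH ≈ −193 kJ

Bonds broken (reactants):
  O-H: 4 × 472 = 1888
  O-O: 2 × 144 = 288
  Σ(broken) = 2176 kJ
Bonds formed (products):
  O-H: 4 × 472 = 1888
  O=O: 1 × 481 = 481
  Σ(formed) = 2369 kJ
ΔH = Σ(broken) − Σ(formed) = 2176 − 2369 = −193 kJ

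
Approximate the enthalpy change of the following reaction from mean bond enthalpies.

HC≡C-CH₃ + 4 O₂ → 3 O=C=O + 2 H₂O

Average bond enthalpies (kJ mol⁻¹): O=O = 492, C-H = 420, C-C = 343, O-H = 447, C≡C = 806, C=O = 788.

ΔH ≈ −1719 kJ

Bonds broken (reactants):
  C≡C: 1 × 806 = 806
  C-C: 1 × 343 = 343
  C-H: 4 × 420 = 1680
  O=O: 4 × 492 = 1968
  Σ(broken) = 4797 kJ
Bonds formed (products):
  C=O: 6 × 788 = 4728
  O-H: 4 × 447 = 1788
  Σ(formed) = 6516 kJ
ΔH = Σ(broken) − Σ(formed) = 4797 − 6516 = −1719 kJ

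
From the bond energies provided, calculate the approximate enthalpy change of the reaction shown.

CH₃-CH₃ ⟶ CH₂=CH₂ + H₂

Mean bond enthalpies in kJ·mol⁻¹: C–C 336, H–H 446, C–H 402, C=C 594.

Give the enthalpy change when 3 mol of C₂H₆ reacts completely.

Bonds broken (reactants):
  C–C: 1 × 336 = 336
  C–H: 6 × 402 = 2412
  Σ(broken) = 2748 kJ
Bonds formed (products):
  C–H: 4 × 402 = 1608
  C=C: 1 × 594 = 594
  H–H: 1 × 446 = 446
  Σ(formed) = 2648 kJ
ΔH = Σ(broken) − Σ(formed) = 2748 − 2648 = +100 kJ
For 3× the reaction as written: 3 × (+100) = +300 kJ

ΔH = +300 kJ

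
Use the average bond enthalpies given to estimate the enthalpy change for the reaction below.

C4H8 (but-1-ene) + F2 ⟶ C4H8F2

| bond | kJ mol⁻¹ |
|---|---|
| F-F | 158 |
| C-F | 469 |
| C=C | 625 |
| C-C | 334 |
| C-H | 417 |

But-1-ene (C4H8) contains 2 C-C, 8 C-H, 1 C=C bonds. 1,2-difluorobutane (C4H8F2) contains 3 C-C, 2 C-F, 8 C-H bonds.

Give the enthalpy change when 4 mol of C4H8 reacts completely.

Bonds broken (reactants):
  C-C: 2 × 334 = 668
  C-H: 8 × 417 = 3336
  C=C: 1 × 625 = 625
  F-F: 1 × 158 = 158
  Σ(broken) = 4787 kJ
Bonds formed (products):
  C-C: 3 × 334 = 1002
  C-F: 2 × 469 = 938
  C-H: 8 × 417 = 3336
  Σ(formed) = 5276 kJ
ΔH = Σ(broken) − Σ(formed) = 4787 − 5276 = −489 kJ
For 4× the reaction as written: 4 × (−489) = −1956 kJ

ΔH = −1956 kJ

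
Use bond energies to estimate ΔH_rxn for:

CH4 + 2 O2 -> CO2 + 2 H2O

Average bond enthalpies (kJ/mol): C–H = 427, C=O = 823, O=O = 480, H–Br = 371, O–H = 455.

Bonds broken (reactants):
  C–H: 4 × 427 = 1708
  O=O: 2 × 480 = 960
  Σ(broken) = 2668 kJ
Bonds formed (products):
  C=O: 2 × 823 = 1646
  O–H: 4 × 455 = 1820
  Σ(formed) = 3466 kJ
ΔH = Σ(broken) − Σ(formed) = 2668 − 3466 = −798 kJ

ΔH ≈ −798 kJ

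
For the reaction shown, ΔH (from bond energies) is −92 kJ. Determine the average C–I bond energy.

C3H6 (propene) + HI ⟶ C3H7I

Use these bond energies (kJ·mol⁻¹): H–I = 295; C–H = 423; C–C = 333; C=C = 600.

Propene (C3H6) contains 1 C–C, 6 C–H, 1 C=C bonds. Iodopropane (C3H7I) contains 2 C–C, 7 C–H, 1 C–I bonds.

Let D be the C–I bond energy.
Σ(broken) = 1×333 + 6×423 + 1×600 + 1×295 = 3766
Σ(formed) = 2×333 + 7×423 + 1×D = 3627 + D
ΔH = Σ(broken) − Σ(formed) = (3766) − (3627 + D) = +139 − D
Setting this equal to −92 kJ gives D = 231 kJ/mol.

D(C–I) ≈ 231 kJ/mol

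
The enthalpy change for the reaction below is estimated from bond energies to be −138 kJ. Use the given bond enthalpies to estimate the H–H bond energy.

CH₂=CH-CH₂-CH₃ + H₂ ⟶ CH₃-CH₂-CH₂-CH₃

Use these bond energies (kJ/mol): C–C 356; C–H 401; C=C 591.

D(H–H) ≈ 429 kJ/mol

Let D be the H–H bond energy.
Σ(broken) = 2×356 + 8×401 + 1×591 + 1×D = 4511 + D
Σ(formed) = 3×356 + 10×401 = 5078
ΔH = Σ(broken) − Σ(formed) = (4511 + D) − (5078) = −567 + D
Setting this equal to −138 kJ gives D = 429 kJ/mol.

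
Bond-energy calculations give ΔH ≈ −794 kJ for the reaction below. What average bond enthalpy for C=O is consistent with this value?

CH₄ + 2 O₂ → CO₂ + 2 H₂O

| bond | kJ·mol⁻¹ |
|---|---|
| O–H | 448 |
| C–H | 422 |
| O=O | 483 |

Let D be the C=O bond energy.
Σ(broken) = 4×422 + 2×483 = 2654
Σ(formed) = 2×D + 4×448 = 1792 + 2D
ΔH = Σ(broken) − Σ(formed) = (2654) − (1792 + 2D) = +862 − 2D
Setting this equal to −794 kJ gives 2D = 1656, so D = 828 kJ/mol.

D(C=O) ≈ 828 kJ/mol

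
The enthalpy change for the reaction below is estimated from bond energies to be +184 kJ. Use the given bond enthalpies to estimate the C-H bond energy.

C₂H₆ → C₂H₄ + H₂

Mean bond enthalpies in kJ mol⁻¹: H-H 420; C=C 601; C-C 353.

D(C-H) ≈ 426 kJ/mol

Let D be the C-H bond energy.
Σ(broken) = 1×353 + 6×D = 353 + 6D
Σ(formed) = 4×D + 1×601 + 1×420 = 1021 + 4D
ΔH = Σ(broken) − Σ(formed) = (353 + 6D) − (1021 + 4D) = −668 + 2D
Setting this equal to +184 kJ gives 2D = 852, so D = 426 kJ/mol.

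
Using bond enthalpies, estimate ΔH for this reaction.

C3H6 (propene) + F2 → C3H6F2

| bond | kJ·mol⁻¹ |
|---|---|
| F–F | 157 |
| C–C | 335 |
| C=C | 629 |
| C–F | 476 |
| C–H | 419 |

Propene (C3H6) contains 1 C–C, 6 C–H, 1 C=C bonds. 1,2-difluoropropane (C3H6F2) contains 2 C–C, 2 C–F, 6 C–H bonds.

Bonds broken (reactants):
  C–C: 1 × 335 = 335
  C–H: 6 × 419 = 2514
  C=C: 1 × 629 = 629
  F–F: 1 × 157 = 157
  Σ(broken) = 3635 kJ
Bonds formed (products):
  C–C: 2 × 335 = 670
  C–F: 2 × 476 = 952
  C–H: 6 × 419 = 2514
  Σ(formed) = 4136 kJ
ΔH = Σ(broken) − Σ(formed) = 3635 − 4136 = −501 kJ

ΔH ≈ −501 kJ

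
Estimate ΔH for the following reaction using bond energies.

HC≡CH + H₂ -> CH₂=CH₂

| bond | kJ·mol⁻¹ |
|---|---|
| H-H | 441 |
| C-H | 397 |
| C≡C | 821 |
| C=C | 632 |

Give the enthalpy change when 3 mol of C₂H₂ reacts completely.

Bonds broken (reactants):
  C≡C: 1 × 821 = 821
  C-H: 2 × 397 = 794
  H-H: 1 × 441 = 441
  Σ(broken) = 2056 kJ
Bonds formed (products):
  C-H: 4 × 397 = 1588
  C=C: 1 × 632 = 632
  Σ(formed) = 2220 kJ
ΔH = Σ(broken) − Σ(formed) = 2056 − 2220 = −164 kJ
For 3× the reaction as written: 3 × (−164) = −492 kJ

ΔH = −492 kJ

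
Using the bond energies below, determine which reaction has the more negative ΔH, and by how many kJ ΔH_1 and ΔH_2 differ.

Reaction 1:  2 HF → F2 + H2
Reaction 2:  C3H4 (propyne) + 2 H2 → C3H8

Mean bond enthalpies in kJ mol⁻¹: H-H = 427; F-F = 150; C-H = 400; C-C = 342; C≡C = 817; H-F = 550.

Reaction 1:
  Bonds broken (reactants):
    H-F: 2 × 550 = 1100
    Σ(broken) = 1100 kJ
  Bonds formed (products):
    F-F: 1 × 150 = 150
    H-H: 1 × 427 = 427
    Σ(formed) = 577 kJ
  ΔH_1 = 1100 − 577 = +523 kJ
Reaction 2:
  Bonds broken (reactants):
    C≡C: 1 × 817 = 817
    C-C: 1 × 342 = 342
    C-H: 4 × 400 = 1600
    H-H: 2 × 427 = 854
    Σ(broken) = 3613 kJ
  Bonds formed (products):
    C-C: 2 × 342 = 684
    C-H: 8 × 400 = 3200
    Σ(formed) = 3884 kJ
  ΔH_2 = 3613 − 3884 = −271 kJ
ΔH_1 − ΔH_2 = +794 kJ, so reaction 2 has the more negative ΔH; |ΔH_1 − ΔH_2| = 794 kJ.

Reaction 2, by 794 kJ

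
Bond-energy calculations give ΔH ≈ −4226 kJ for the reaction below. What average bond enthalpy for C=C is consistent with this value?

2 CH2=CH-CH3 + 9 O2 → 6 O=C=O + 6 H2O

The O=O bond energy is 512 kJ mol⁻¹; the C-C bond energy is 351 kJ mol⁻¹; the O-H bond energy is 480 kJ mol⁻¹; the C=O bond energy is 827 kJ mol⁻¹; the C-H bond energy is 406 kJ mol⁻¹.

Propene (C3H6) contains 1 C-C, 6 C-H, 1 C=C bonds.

Let D be the C=C bond energy.
Σ(broken) = 2×351 + 12×406 + 2×D + 9×512 = 10182 + 2D
Σ(formed) = 12×827 + 12×480 = 15684
ΔH = Σ(broken) − Σ(formed) = (10182 + 2D) − (15684) = −5502 + 2D
Setting this equal to −4226 kJ gives 2D = 1276, so D = 638 kJ/mol.

D(C=C) ≈ 638 kJ/mol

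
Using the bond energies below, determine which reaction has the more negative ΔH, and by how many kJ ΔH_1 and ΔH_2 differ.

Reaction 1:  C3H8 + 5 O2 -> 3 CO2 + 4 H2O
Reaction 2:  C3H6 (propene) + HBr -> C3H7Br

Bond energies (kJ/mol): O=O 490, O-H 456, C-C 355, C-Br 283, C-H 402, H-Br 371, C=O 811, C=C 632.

Reaction 1:
  Bonds broken (reactants):
    C-C: 2 × 355 = 710
    C-H: 8 × 402 = 3216
    O=O: 5 × 490 = 2450
    Σ(broken) = 6376 kJ
  Bonds formed (products):
    C=O: 6 × 811 = 4866
    O-H: 8 × 456 = 3648
    Σ(formed) = 8514 kJ
  ΔH_1 = 6376 − 8514 = −2138 kJ
Reaction 2:
  Bonds broken (reactants):
    C-C: 1 × 355 = 355
    C-H: 6 × 402 = 2412
    C=C: 1 × 632 = 632
    H-Br: 1 × 371 = 371
    Σ(broken) = 3770 kJ
  Bonds formed (products):
    C-Br: 1 × 283 = 283
    C-C: 2 × 355 = 710
    C-H: 7 × 402 = 2814
    Σ(formed) = 3807 kJ
  ΔH_2 = 3770 − 3807 = −37 kJ
ΔH_1 − ΔH_2 = −2101 kJ, so reaction 1 has the more negative ΔH; |ΔH_1 − ΔH_2| = 2101 kJ.

Reaction 1, by 2101 kJ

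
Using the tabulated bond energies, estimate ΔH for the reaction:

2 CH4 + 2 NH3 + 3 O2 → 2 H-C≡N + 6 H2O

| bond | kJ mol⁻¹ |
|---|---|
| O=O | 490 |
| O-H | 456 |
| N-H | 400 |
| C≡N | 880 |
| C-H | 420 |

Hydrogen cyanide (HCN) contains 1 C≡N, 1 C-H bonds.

ΔH ≈ −842 kJ

Bonds broken (reactants):
  C-H: 8 × 420 = 3360
  N-H: 6 × 400 = 2400
  O=O: 3 × 490 = 1470
  Σ(broken) = 7230 kJ
Bonds formed (products):
  C≡N: 2 × 880 = 1760
  C-H: 2 × 420 = 840
  O-H: 12 × 456 = 5472
  Σ(formed) = 8072 kJ
ΔH = Σ(broken) − Σ(formed) = 7230 − 8072 = −842 kJ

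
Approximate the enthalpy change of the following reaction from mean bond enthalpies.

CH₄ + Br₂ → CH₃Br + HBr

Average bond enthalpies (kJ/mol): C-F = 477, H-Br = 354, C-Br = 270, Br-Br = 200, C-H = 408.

ΔH ≈ −16 kJ

Bonds broken (reactants):
  Br-Br: 1 × 200 = 200
  C-H: 4 × 408 = 1632
  Σ(broken) = 1832 kJ
Bonds formed (products):
  C-Br: 1 × 270 = 270
  C-H: 3 × 408 = 1224
  H-Br: 1 × 354 = 354
  Σ(formed) = 1848 kJ
ΔH = Σ(broken) − Σ(formed) = 1832 − 1848 = −16 kJ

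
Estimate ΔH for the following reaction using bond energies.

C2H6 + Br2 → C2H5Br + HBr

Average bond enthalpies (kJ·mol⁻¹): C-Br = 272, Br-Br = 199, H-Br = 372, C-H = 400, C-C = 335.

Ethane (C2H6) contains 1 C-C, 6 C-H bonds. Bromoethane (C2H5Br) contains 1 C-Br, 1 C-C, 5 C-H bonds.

Bonds broken (reactants):
  Br-Br: 1 × 199 = 199
  C-C: 1 × 335 = 335
  C-H: 6 × 400 = 2400
  Σ(broken) = 2934 kJ
Bonds formed (products):
  C-Br: 1 × 272 = 272
  C-C: 1 × 335 = 335
  C-H: 5 × 400 = 2000
  H-Br: 1 × 372 = 372
  Σ(formed) = 2979 kJ
ΔH = Σ(broken) − Σ(formed) = 2934 − 2979 = −45 kJ

ΔH ≈ −45 kJ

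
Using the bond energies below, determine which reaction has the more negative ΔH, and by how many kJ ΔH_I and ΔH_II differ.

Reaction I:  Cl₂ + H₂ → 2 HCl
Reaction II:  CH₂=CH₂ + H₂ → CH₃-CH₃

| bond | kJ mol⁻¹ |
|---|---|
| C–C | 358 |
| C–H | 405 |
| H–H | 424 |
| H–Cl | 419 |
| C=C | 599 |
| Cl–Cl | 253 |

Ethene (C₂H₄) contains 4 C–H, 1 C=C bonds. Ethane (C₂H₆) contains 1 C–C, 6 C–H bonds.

Reaction I, by 16 kJ

Reaction I:
  Bonds broken (reactants):
    Cl–Cl: 1 × 253 = 253
    H–H: 1 × 424 = 424
    Σ(broken) = 677 kJ
  Bonds formed (products):
    H–Cl: 2 × 419 = 838
    Σ(formed) = 838 kJ
  ΔH_I = 677 − 838 = −161 kJ
Reaction II:
  Bonds broken (reactants):
    C–H: 4 × 405 = 1620
    C=C: 1 × 599 = 599
    H–H: 1 × 424 = 424
    Σ(broken) = 2643 kJ
  Bonds formed (products):
    C–C: 1 × 358 = 358
    C–H: 6 × 405 = 2430
    Σ(formed) = 2788 kJ
  ΔH_II = 2643 − 2788 = −145 kJ
ΔH_I − ΔH_II = −16 kJ, so reaction I has the more negative ΔH; |ΔH_I − ΔH_II| = 16 kJ.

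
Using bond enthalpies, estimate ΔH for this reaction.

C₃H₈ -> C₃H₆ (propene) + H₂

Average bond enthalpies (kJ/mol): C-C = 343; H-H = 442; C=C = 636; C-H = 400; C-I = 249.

ΔH ≈ +65 kJ

Bonds broken (reactants):
  C-C: 2 × 343 = 686
  C-H: 8 × 400 = 3200
  Σ(broken) = 3886 kJ
Bonds formed (products):
  C-C: 1 × 343 = 343
  C-H: 6 × 400 = 2400
  C=C: 1 × 636 = 636
  H-H: 1 × 442 = 442
  Σ(formed) = 3821 kJ
ΔH = Σ(broken) − Σ(formed) = 3886 − 3821 = +65 kJ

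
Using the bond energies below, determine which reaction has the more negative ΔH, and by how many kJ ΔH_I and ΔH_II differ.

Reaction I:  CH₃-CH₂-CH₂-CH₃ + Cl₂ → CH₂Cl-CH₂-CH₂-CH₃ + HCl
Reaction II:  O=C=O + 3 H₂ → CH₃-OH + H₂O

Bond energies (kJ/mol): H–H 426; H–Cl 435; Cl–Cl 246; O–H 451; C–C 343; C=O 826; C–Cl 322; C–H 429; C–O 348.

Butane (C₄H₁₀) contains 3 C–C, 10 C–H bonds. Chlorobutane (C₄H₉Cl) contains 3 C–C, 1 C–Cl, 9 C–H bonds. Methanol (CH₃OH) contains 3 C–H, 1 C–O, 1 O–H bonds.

Reaction I, by 24 kJ

Reaction I:
  Bonds broken (reactants):
    C–C: 3 × 343 = 1029
    C–H: 10 × 429 = 4290
    Cl–Cl: 1 × 246 = 246
    Σ(broken) = 5565 kJ
  Bonds formed (products):
    C–C: 3 × 343 = 1029
    C–Cl: 1 × 322 = 322
    C–H: 9 × 429 = 3861
    H–Cl: 1 × 435 = 435
    Σ(formed) = 5647 kJ
  ΔH_I = 5565 − 5647 = −82 kJ
Reaction II:
  Bonds broken (reactants):
    C=O: 2 × 826 = 1652
    H–H: 3 × 426 = 1278
    Σ(broken) = 2930 kJ
  Bonds formed (products):
    C–H: 3 × 429 = 1287
    C–O: 1 × 348 = 348
    O–H: 3 × 451 = 1353
    Σ(formed) = 2988 kJ
  ΔH_II = 2930 − 2988 = −58 kJ
ΔH_I − ΔH_II = −24 kJ, so reaction I has the more negative ΔH; |ΔH_I − ΔH_II| = 24 kJ.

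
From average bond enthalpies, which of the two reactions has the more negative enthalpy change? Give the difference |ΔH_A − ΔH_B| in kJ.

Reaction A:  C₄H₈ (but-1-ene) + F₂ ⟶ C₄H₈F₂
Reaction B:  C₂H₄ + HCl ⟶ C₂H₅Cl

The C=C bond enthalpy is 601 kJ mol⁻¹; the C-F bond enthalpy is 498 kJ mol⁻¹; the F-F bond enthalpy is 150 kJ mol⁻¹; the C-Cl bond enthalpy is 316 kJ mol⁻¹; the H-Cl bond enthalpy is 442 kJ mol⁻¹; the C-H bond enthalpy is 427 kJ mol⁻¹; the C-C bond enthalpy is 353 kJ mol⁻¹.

Reaction A, by 545 kJ

Reaction A:
  Bonds broken (reactants):
    C-C: 2 × 353 = 706
    C-H: 8 × 427 = 3416
    C=C: 1 × 601 = 601
    F-F: 1 × 150 = 150
    Σ(broken) = 4873 kJ
  Bonds formed (products):
    C-C: 3 × 353 = 1059
    C-F: 2 × 498 = 996
    C-H: 8 × 427 = 3416
    Σ(formed) = 5471 kJ
  ΔH_A = 4873 − 5471 = −598 kJ
Reaction B:
  Bonds broken (reactants):
    C-H: 4 × 427 = 1708
    C=C: 1 × 601 = 601
    H-Cl: 1 × 442 = 442
    Σ(broken) = 2751 kJ
  Bonds formed (products):
    C-C: 1 × 353 = 353
    C-Cl: 1 × 316 = 316
    C-H: 5 × 427 = 2135
    Σ(formed) = 2804 kJ
  ΔH_B = 2751 − 2804 = −53 kJ
ΔH_A − ΔH_B = −545 kJ, so reaction A has the more negative ΔH; |ΔH_A − ΔH_B| = 545 kJ.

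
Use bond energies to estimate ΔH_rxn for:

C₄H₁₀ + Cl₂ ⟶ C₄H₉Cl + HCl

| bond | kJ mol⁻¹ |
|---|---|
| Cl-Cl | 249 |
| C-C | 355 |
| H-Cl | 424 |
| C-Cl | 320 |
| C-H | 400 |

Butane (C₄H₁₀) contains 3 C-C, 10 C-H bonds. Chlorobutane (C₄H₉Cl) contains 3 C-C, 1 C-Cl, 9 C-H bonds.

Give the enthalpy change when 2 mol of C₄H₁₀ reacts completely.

ΔH = −190 kJ

Bonds broken (reactants):
  C-C: 3 × 355 = 1065
  C-H: 10 × 400 = 4000
  Cl-Cl: 1 × 249 = 249
  Σ(broken) = 5314 kJ
Bonds formed (products):
  C-C: 3 × 355 = 1065
  C-Cl: 1 × 320 = 320
  C-H: 9 × 400 = 3600
  H-Cl: 1 × 424 = 424
  Σ(formed) = 5409 kJ
ΔH = Σ(broken) − Σ(formed) = 5314 − 5409 = −95 kJ
For 2× the reaction as written: 2 × (−95) = −190 kJ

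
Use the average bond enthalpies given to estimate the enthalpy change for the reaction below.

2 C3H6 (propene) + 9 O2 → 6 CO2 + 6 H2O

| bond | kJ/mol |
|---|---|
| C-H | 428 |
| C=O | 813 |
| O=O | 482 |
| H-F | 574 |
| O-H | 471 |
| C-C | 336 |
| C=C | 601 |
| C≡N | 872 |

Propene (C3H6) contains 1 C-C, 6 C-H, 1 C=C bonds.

ΔH ≈ −4060 kJ

Bonds broken (reactants):
  C-C: 2 × 336 = 672
  C-H: 12 × 428 = 5136
  C=C: 2 × 601 = 1202
  O=O: 9 × 482 = 4338
  Σ(broken) = 11348 kJ
Bonds formed (products):
  C=O: 12 × 813 = 9756
  O-H: 12 × 471 = 5652
  Σ(formed) = 15408 kJ
ΔH = Σ(broken) − Σ(formed) = 11348 − 15408 = −4060 kJ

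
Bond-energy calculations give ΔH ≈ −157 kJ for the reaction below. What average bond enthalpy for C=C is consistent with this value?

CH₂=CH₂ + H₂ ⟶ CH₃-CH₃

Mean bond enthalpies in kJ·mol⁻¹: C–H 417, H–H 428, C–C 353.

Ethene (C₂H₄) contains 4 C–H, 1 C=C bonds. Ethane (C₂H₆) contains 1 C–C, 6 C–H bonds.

D(C=C) ≈ 602 kJ/mol

Let D be the C=C bond energy.
Σ(broken) = 4×417 + 1×D + 1×428 = 2096 + D
Σ(formed) = 1×353 + 6×417 = 2855
ΔH = Σ(broken) − Σ(formed) = (2096 + D) − (2855) = −759 + D
Setting this equal to −157 kJ gives D = 602 kJ/mol.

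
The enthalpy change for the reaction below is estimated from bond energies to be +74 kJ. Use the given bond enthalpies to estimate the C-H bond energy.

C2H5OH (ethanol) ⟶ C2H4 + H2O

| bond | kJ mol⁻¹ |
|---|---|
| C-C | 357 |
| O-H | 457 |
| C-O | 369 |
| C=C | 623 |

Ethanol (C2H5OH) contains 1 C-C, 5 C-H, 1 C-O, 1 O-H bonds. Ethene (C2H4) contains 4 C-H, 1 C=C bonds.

Let D be the C-H bond energy.
Σ(broken) = 1×357 + 5×D + 1×369 + 1×457 = 1183 + 5D
Σ(formed) = 4×D + 1×623 + 2×457 = 1537 + 4D
ΔH = Σ(broken) − Σ(formed) = (1183 + 5D) − (1537 + 4D) = −354 + D
Setting this equal to +74 kJ gives D = 428 kJ/mol.

D(C-H) ≈ 428 kJ/mol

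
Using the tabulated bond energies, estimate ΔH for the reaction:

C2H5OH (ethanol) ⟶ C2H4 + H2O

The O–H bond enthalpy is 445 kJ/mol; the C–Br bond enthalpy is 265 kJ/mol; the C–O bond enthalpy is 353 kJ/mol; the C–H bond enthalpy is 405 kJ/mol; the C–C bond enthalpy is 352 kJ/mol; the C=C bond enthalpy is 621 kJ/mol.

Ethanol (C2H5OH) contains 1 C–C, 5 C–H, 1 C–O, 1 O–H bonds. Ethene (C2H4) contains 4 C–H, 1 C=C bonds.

ΔH ≈ +44 kJ

Bonds broken (reactants):
  C–C: 1 × 352 = 352
  C–H: 5 × 405 = 2025
  C–O: 1 × 353 = 353
  O–H: 1 × 445 = 445
  Σ(broken) = 3175 kJ
Bonds formed (products):
  C–H: 4 × 405 = 1620
  C=C: 1 × 621 = 621
  O–H: 2 × 445 = 890
  Σ(formed) = 3131 kJ
ΔH = Σ(broken) − Σ(formed) = 3175 − 3131 = +44 kJ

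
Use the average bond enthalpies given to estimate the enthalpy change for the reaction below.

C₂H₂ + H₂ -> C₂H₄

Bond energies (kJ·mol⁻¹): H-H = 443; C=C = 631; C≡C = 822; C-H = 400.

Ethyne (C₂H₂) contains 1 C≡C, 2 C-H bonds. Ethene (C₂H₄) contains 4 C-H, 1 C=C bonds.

ΔH ≈ −166 kJ

Bonds broken (reactants):
  C≡C: 1 × 822 = 822
  C-H: 2 × 400 = 800
  H-H: 1 × 443 = 443
  Σ(broken) = 2065 kJ
Bonds formed (products):
  C-H: 4 × 400 = 1600
  C=C: 1 × 631 = 631
  Σ(formed) = 2231 kJ
ΔH = Σ(broken) − Σ(formed) = 2065 − 2231 = −166 kJ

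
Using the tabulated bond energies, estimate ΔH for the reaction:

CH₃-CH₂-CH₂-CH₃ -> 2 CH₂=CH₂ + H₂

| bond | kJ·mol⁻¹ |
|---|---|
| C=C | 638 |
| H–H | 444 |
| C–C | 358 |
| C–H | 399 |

Bonds broken (reactants):
  C–C: 3 × 358 = 1074
  C–H: 10 × 399 = 3990
  Σ(broken) = 5064 kJ
Bonds formed (products):
  C–H: 8 × 399 = 3192
  C=C: 2 × 638 = 1276
  H–H: 1 × 444 = 444
  Σ(formed) = 4912 kJ
ΔH = Σ(broken) − Σ(formed) = 5064 − 4912 = +152 kJ

ΔH ≈ +152 kJ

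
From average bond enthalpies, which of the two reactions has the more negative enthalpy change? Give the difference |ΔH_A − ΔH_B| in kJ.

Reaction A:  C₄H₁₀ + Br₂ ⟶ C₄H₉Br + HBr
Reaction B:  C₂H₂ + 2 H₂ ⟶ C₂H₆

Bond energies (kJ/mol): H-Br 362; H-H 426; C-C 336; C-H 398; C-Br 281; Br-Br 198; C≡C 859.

Reaction B, by 170 kJ

Reaction A:
  Bonds broken (reactants):
    Br-Br: 1 × 198 = 198
    C-C: 3 × 336 = 1008
    C-H: 10 × 398 = 3980
    Σ(broken) = 5186 kJ
  Bonds formed (products):
    C-Br: 1 × 281 = 281
    C-C: 3 × 336 = 1008
    C-H: 9 × 398 = 3582
    H-Br: 1 × 362 = 362
    Σ(formed) = 5233 kJ
  ΔH_A = 5186 − 5233 = −47 kJ
Reaction B:
  Bonds broken (reactants):
    C≡C: 1 × 859 = 859
    C-H: 2 × 398 = 796
    H-H: 2 × 426 = 852
    Σ(broken) = 2507 kJ
  Bonds formed (products):
    C-C: 1 × 336 = 336
    C-H: 6 × 398 = 2388
    Σ(formed) = 2724 kJ
  ΔH_B = 2507 − 2724 = −217 kJ
ΔH_A − ΔH_B = +170 kJ, so reaction B has the more negative ΔH; |ΔH_A − ΔH_B| = 170 kJ.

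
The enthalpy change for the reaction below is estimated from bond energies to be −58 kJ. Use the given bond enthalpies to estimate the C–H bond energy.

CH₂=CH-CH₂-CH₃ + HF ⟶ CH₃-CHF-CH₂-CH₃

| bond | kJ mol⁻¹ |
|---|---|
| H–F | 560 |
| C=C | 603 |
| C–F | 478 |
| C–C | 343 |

D(C–H) ≈ 400 kJ/mol

Let D be the C–H bond energy.
Σ(broken) = 2×343 + 8×D + 1×603 + 1×560 = 1849 + 8D
Σ(formed) = 3×343 + 1×478 + 9×D = 1507 + 9D
ΔH = Σ(broken) − Σ(formed) = (1849 + 8D) − (1507 + 9D) = +342 − D
Setting this equal to −58 kJ gives D = 400 kJ/mol.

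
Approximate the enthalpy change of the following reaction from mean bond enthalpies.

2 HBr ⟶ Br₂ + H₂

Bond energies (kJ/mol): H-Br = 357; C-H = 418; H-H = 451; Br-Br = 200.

ΔH ≈ +63 kJ

Bonds broken (reactants):
  H-Br: 2 × 357 = 714
  Σ(broken) = 714 kJ
Bonds formed (products):
  Br-Br: 1 × 200 = 200
  H-H: 1 × 451 = 451
  Σ(formed) = 651 kJ
ΔH = Σ(broken) − Σ(formed) = 714 − 651 = +63 kJ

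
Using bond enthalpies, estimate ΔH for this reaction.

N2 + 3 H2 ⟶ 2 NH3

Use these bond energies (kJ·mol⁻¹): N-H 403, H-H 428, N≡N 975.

ΔH ≈ −159 kJ

Bonds broken (reactants):
  H-H: 3 × 428 = 1284
  N≡N: 1 × 975 = 975
  Σ(broken) = 2259 kJ
Bonds formed (products):
  N-H: 6 × 403 = 2418
  Σ(formed) = 2418 kJ
ΔH = Σ(broken) − Σ(formed) = 2259 − 2418 = −159 kJ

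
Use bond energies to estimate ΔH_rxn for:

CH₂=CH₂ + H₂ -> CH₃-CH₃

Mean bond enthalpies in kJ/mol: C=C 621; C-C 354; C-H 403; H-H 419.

ΔH ≈ −120 kJ

Bonds broken (reactants):
  C-H: 4 × 403 = 1612
  C=C: 1 × 621 = 621
  H-H: 1 × 419 = 419
  Σ(broken) = 2652 kJ
Bonds formed (products):
  C-C: 1 × 354 = 354
  C-H: 6 × 403 = 2418
  Σ(formed) = 2772 kJ
ΔH = Σ(broken) − Σ(formed) = 2652 − 2772 = −120 kJ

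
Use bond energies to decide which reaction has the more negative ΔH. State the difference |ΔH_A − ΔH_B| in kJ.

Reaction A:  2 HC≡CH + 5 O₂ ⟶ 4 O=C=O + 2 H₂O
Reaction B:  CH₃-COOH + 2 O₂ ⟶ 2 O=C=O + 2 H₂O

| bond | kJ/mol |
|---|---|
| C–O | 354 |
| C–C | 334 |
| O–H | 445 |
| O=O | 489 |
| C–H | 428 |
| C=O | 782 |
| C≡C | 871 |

Reaction A:
  Bonds broken (reactants):
    C≡C: 2 × 871 = 1742
    C–H: 4 × 428 = 1712
    O=O: 5 × 489 = 2445
    Σ(broken) = 5899 kJ
  Bonds formed (products):
    C=O: 8 × 782 = 6256
    O–H: 4 × 445 = 1780
    Σ(formed) = 8036 kJ
  ΔH_A = 5899 − 8036 = −2137 kJ
Reaction B:
  Bonds broken (reactants):
    C–C: 1 × 334 = 334
    C–H: 3 × 428 = 1284
    C–O: 1 × 354 = 354
    C=O: 1 × 782 = 782
    O–H: 1 × 445 = 445
    O=O: 2 × 489 = 978
    Σ(broken) = 4177 kJ
  Bonds formed (products):
    C=O: 4 × 782 = 3128
    O–H: 4 × 445 = 1780
    Σ(formed) = 4908 kJ
  ΔH_B = 4177 − 4908 = −731 kJ
ΔH_A − ΔH_B = −1406 kJ, so reaction A has the more negative ΔH; |ΔH_A − ΔH_B| = 1406 kJ.

Reaction A, by 1406 kJ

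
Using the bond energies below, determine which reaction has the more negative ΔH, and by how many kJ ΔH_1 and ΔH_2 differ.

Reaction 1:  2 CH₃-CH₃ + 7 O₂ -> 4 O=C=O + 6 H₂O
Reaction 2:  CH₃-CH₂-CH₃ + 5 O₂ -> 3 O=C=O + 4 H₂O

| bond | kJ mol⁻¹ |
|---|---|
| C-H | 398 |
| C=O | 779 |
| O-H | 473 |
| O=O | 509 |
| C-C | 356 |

Reaction 1:
  Bonds broken (reactants):
    C-C: 2 × 356 = 712
    C-H: 12 × 398 = 4776
    O=O: 7 × 509 = 3563
    Σ(broken) = 9051 kJ
  Bonds formed (products):
    C=O: 8 × 779 = 6232
    O-H: 12 × 473 = 5676
    Σ(formed) = 11908 kJ
  ΔH_1 = 9051 − 11908 = −2857 kJ
Reaction 2:
  Bonds broken (reactants):
    C-C: 2 × 356 = 712
    C-H: 8 × 398 = 3184
    O=O: 5 × 509 = 2545
    Σ(broken) = 6441 kJ
  Bonds formed (products):
    C=O: 6 × 779 = 4674
    O-H: 8 × 473 = 3784
    Σ(formed) = 8458 kJ
  ΔH_2 = 6441 − 8458 = −2017 kJ
ΔH_1 − ΔH_2 = −840 kJ, so reaction 1 has the more negative ΔH; |ΔH_1 − ΔH_2| = 840 kJ.

Reaction 1, by 840 kJ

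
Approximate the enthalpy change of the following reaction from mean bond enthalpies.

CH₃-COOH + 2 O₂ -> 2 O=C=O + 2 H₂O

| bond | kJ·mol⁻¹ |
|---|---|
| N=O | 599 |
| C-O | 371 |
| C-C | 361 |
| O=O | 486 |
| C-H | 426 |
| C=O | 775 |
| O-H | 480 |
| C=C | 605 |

ΔH ≈ −783 kJ

Bonds broken (reactants):
  C-C: 1 × 361 = 361
  C-H: 3 × 426 = 1278
  C-O: 1 × 371 = 371
  C=O: 1 × 775 = 775
  O-H: 1 × 480 = 480
  O=O: 2 × 486 = 972
  Σ(broken) = 4237 kJ
Bonds formed (products):
  C=O: 4 × 775 = 3100
  O-H: 4 × 480 = 1920
  Σ(formed) = 5020 kJ
ΔH = Σ(broken) − Σ(formed) = 4237 − 5020 = −783 kJ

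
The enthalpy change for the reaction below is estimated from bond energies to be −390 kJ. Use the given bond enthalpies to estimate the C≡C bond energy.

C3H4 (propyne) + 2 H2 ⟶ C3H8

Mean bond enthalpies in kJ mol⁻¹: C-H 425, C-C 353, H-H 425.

Let D be the C≡C bond energy.
Σ(broken) = 1×D + 1×353 + 4×425 + 2×425 = 2903 + D
Σ(formed) = 2×353 + 8×425 = 4106
ΔH = Σ(broken) − Σ(formed) = (2903 + D) − (4106) = −1203 + D
Setting this equal to −390 kJ gives D = 813 kJ/mol.

D(C≡C) ≈ 813 kJ/mol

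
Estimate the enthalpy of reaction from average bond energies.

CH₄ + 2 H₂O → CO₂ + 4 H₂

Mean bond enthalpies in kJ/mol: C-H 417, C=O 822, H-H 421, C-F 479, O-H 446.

Bonds broken (reactants):
  C-H: 4 × 417 = 1668
  O-H: 4 × 446 = 1784
  Σ(broken) = 3452 kJ
Bonds formed (products):
  C=O: 2 × 822 = 1644
  H-H: 4 × 421 = 1684
  Σ(formed) = 3328 kJ
ΔH = Σ(broken) − Σ(formed) = 3452 − 3328 = +124 kJ

ΔH ≈ +124 kJ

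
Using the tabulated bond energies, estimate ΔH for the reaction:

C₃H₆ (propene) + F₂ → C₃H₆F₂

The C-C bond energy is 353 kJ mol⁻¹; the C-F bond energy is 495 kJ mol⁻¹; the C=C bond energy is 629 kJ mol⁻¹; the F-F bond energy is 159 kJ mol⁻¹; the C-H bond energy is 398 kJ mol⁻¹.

Bonds broken (reactants):
  C-C: 1 × 353 = 353
  C-H: 6 × 398 = 2388
  C=C: 1 × 629 = 629
  F-F: 1 × 159 = 159
  Σ(broken) = 3529 kJ
Bonds formed (products):
  C-C: 2 × 353 = 706
  C-F: 2 × 495 = 990
  C-H: 6 × 398 = 2388
  Σ(formed) = 4084 kJ
ΔH = Σ(broken) − Σ(formed) = 3529 − 4084 = −555 kJ

ΔH ≈ −555 kJ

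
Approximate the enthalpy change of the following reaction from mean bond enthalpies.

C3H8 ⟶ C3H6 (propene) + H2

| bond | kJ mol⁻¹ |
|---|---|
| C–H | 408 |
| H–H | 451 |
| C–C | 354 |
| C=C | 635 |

ΔH ≈ +84 kJ

Bonds broken (reactants):
  C–C: 2 × 354 = 708
  C–H: 8 × 408 = 3264
  Σ(broken) = 3972 kJ
Bonds formed (products):
  C–C: 1 × 354 = 354
  C–H: 6 × 408 = 2448
  C=C: 1 × 635 = 635
  H–H: 1 × 451 = 451
  Σ(formed) = 3888 kJ
ΔH = Σ(broken) − Σ(formed) = 3972 − 3888 = +84 kJ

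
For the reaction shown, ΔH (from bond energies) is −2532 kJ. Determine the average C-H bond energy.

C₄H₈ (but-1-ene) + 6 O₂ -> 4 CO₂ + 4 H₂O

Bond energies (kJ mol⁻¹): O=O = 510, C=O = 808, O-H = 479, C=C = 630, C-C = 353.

D(C-H) ≈ 421 kJ/mol

Let D be the C-H bond energy.
Σ(broken) = 2×353 + 8×D + 1×630 + 6×510 = 4396 + 8D
Σ(formed) = 8×808 + 8×479 = 10296
ΔH = Σ(broken) − Σ(formed) = (4396 + 8D) − (10296) = −5900 + 8D
Setting this equal to −2532 kJ gives 8D = 3368, so D = 421 kJ/mol.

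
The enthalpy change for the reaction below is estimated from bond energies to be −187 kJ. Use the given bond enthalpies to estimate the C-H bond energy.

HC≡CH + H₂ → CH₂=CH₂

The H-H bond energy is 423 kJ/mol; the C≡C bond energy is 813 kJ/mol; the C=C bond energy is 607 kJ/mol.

Let D be the C-H bond energy.
Σ(broken) = 1×813 + 2×D + 1×423 = 1236 + 2D
Σ(formed) = 4×D + 1×607 = 607 + 4D
ΔH = Σ(broken) − Σ(formed) = (1236 + 2D) − (607 + 4D) = +629 − 2D
Setting this equal to −187 kJ gives 2D = 816, so D = 408 kJ/mol.

D(C-H) ≈ 408 kJ/mol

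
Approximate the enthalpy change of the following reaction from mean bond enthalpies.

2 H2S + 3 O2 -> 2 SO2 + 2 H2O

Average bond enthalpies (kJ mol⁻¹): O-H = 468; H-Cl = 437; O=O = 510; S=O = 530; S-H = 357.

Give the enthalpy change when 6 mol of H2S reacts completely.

Bonds broken (reactants):
  O=O: 3 × 510 = 1530
  S-H: 4 × 357 = 1428
  Σ(broken) = 2958 kJ
Bonds formed (products):
  O-H: 4 × 468 = 1872
  S=O: 4 × 530 = 2120
  Σ(formed) = 3992 kJ
ΔH = Σ(broken) − Σ(formed) = 2958 − 3992 = −1034 kJ
For 3× the reaction as written: 3 × (−1034) = −3102 kJ

ΔH = −3102 kJ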